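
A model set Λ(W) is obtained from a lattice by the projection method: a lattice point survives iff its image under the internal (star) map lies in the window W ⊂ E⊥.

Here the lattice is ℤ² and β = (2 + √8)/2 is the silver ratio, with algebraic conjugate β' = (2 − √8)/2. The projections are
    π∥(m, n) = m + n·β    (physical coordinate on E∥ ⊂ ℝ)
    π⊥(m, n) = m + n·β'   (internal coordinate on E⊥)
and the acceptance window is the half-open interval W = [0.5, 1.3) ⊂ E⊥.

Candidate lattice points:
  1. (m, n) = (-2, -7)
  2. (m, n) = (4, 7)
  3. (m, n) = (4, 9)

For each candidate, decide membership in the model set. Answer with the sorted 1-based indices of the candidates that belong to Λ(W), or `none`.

Compute β' = (2−√8)/2 = -0.4142, so π⊥(m,n) = m -0.4142·n.
#1 (-2,-7): internal coord -2 + (-7)·β' = +0.8995; +0.8995 ∈ [0.5, 1.3) → IN Λ
#2 (4,7): internal coord 4 + (7)·β' = +1.1005; +1.1005 ∈ [0.5, 1.3) → IN Λ
#3 (4,9): internal coord 4 + (9)·β' = +0.2721; +0.2721 ∉ [0.5, 1.3) → out

1, 2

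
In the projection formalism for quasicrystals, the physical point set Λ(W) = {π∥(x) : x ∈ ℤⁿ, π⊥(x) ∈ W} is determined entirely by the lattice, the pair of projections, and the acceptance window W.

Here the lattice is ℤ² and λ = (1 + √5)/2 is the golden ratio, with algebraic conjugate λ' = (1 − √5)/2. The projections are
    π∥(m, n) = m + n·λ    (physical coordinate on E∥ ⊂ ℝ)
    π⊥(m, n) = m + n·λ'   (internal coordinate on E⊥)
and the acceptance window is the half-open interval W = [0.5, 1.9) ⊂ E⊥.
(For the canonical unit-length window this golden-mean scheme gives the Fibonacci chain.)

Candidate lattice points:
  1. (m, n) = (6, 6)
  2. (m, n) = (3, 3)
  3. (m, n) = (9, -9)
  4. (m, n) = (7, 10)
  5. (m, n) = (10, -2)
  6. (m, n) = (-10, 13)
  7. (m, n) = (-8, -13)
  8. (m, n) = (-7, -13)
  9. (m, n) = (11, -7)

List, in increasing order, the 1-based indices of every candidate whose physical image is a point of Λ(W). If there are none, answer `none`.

2, 4, 8

λ' = (1−√5)/2 ≈ -0.618034.
[1] lift (6,6): star map gives 2.291796; window check 0.5 ≤ 2.291796 < 1.9 is false → out
[2] lift (3,3): star map gives 1.145898; window check 0.5 ≤ 1.145898 < 1.9 is true → IN Λ
[3] lift (9,-9): star map gives 14.562306; window check 0.5 ≤ 14.562306 < 1.9 is false → out
[4] lift (7,10): star map gives 0.819660; window check 0.5 ≤ 0.819660 < 1.9 is true → IN Λ
[5] lift (10,-2): star map gives 11.236068; window check 0.5 ≤ 11.236068 < 1.9 is false → out
[6] lift (-10,13): star map gives -18.034442; window check 0.5 ≤ -18.034442 < 1.9 is false → out
[7] lift (-8,-13): star map gives 0.034442; window check 0.5 ≤ 0.034442 < 1.9 is false → out
[8] lift (-7,-13): star map gives 1.034442; window check 0.5 ≤ 1.034442 < 1.9 is true → IN Λ
[9] lift (11,-7): star map gives 15.326238; window check 0.5 ≤ 15.326238 < 1.9 is false → out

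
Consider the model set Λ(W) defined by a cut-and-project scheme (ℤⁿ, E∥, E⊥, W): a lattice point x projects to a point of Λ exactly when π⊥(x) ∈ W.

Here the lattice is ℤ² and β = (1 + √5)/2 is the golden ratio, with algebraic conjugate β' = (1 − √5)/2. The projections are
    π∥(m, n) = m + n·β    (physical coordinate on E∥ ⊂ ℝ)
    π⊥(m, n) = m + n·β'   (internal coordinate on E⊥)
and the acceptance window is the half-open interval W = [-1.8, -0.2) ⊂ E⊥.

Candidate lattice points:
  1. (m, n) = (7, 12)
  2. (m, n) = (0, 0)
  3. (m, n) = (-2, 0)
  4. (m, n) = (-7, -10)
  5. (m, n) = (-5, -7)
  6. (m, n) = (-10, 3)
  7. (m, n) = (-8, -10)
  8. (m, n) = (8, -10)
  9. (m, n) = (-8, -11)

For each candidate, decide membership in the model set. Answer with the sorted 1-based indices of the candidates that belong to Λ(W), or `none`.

1, 4, 5, 9

Numerically β ≈ 1.61803 and β' = −1/β ≈ -0.61803.
candidate 1: (m,n)=(7,12) → π∥ = 7+12·β ≈ 26.41641, π⊥ = 7+12·β' ≈ -0.41641 ∈ [-1.8, -0.2) ⇒ IN Λ
candidate 2: (m,n)=(0,0) → π∥ = 0+0·β ≈ 0.00000, π⊥ = 0+0·β' ≈ 0.00000 ∉ [-1.8, -0.2) ⇒ out
candidate 3: (m,n)=(-2,0) → π∥ = -2+0·β ≈ -2.00000, π⊥ = -2+0·β' ≈ -2.00000 ∉ [-1.8, -0.2) ⇒ out
candidate 4: (m,n)=(-7,-10) → π∥ = -7-10·β ≈ -23.18034, π⊥ = -7-10·β' ≈ -0.81966 ∈ [-1.8, -0.2) ⇒ IN Λ
candidate 5: (m,n)=(-5,-7) → π∥ = -5-7·β ≈ -16.32624, π⊥ = -5-7·β' ≈ -0.67376 ∈ [-1.8, -0.2) ⇒ IN Λ
candidate 6: (m,n)=(-10,3) → π∥ = -10+3·β ≈ -5.14590, π⊥ = -10+3·β' ≈ -11.85410 ∉ [-1.8, -0.2) ⇒ out
candidate 7: (m,n)=(-8,-10) → π∥ = -8-10·β ≈ -24.18034, π⊥ = -8-10·β' ≈ -1.81966 ∉ [-1.8, -0.2) ⇒ out
candidate 8: (m,n)=(8,-10) → π∥ = 8-10·β ≈ -8.18034, π⊥ = 8-10·β' ≈ 14.18034 ∉ [-1.8, -0.2) ⇒ out
candidate 9: (m,n)=(-8,-11) → π∥ = -8-11·β ≈ -25.79837, π⊥ = -8-11·β' ≈ -1.20163 ∈ [-1.8, -0.2) ⇒ IN Λ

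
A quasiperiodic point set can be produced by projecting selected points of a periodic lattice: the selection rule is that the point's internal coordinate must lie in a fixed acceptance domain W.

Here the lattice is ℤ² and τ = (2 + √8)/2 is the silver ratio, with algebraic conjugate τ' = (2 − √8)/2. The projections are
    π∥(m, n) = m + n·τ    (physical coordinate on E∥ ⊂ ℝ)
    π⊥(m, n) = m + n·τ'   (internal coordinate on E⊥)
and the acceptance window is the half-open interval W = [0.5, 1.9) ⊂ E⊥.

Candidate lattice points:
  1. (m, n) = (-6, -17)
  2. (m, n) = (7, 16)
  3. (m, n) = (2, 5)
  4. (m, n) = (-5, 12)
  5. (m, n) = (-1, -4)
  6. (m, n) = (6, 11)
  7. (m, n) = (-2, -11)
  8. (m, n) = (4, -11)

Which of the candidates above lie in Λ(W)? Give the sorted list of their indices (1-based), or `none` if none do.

1, 5, 6

Numerically τ ≈ 2.41421 and τ' = −1/τ ≈ -0.41421.
candidate 1: (m,n)=(-6,-17) → π∥ = -6-17·τ ≈ -47.04163, π⊥ = -6-17·τ' ≈ 1.04163 ∈ [0.5, 1.9) ⇒ IN Λ
candidate 2: (m,n)=(7,16) → π∥ = 7+16·τ ≈ 45.62742, π⊥ = 7+16·τ' ≈ 0.37258 ∉ [0.5, 1.9) ⇒ out
candidate 3: (m,n)=(2,5) → π∥ = 2+5·τ ≈ 14.07107, π⊥ = 2+5·τ' ≈ -0.07107 ∉ [0.5, 1.9) ⇒ out
candidate 4: (m,n)=(-5,12) → π∥ = -5+12·τ ≈ 23.97056, π⊥ = -5+12·τ' ≈ -9.97056 ∉ [0.5, 1.9) ⇒ out
candidate 5: (m,n)=(-1,-4) → π∥ = -1-4·τ ≈ -10.65685, π⊥ = -1-4·τ' ≈ 0.65685 ∈ [0.5, 1.9) ⇒ IN Λ
candidate 6: (m,n)=(6,11) → π∥ = 6+11·τ ≈ 32.55635, π⊥ = 6+11·τ' ≈ 1.44365 ∈ [0.5, 1.9) ⇒ IN Λ
candidate 7: (m,n)=(-2,-11) → π∥ = -2-11·τ ≈ -28.55635, π⊥ = -2-11·τ' ≈ 2.55635 ∉ [0.5, 1.9) ⇒ out
candidate 8: (m,n)=(4,-11) → π∥ = 4-11·τ ≈ -22.55635, π⊥ = 4-11·τ' ≈ 8.55635 ∉ [0.5, 1.9) ⇒ out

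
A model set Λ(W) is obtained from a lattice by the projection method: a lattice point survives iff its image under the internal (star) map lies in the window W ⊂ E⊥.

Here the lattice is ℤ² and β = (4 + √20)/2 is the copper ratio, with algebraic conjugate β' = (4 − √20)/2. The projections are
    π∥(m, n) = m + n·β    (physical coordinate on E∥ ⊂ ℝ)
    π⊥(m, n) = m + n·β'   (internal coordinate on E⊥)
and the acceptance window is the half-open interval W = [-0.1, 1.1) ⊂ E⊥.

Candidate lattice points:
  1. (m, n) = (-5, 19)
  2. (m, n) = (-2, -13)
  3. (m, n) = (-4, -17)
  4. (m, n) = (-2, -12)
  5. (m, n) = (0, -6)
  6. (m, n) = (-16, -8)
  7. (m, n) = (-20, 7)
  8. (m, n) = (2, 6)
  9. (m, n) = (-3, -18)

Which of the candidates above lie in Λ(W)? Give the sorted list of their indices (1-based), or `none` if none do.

Compute β' = (4−√20)/2 = -0.236068, so π⊥(m,n) = m -0.236068·n.
[1] lift (-5,19): star map gives -9.485292; window check -0.1 ≤ -9.485292 < 1.1 is false → out
[2] lift (-2,-13): star map gives 1.068884; window check -0.1 ≤ 1.068884 < 1.1 is true → IN Λ
[3] lift (-4,-17): star map gives 0.013156; window check -0.1 ≤ 0.013156 < 1.1 is true → IN Λ
[4] lift (-2,-12): star map gives 0.832816; window check -0.1 ≤ 0.832816 < 1.1 is true → IN Λ
[5] lift (0,-6): star map gives 1.416408; window check -0.1 ≤ 1.416408 < 1.1 is false → out
[6] lift (-16,-8): star map gives -14.111456; window check -0.1 ≤ -14.111456 < 1.1 is false → out
[7] lift (-20,7): star map gives -21.652476; window check -0.1 ≤ -21.652476 < 1.1 is false → out
[8] lift (2,6): star map gives 0.583592; window check -0.1 ≤ 0.583592 < 1.1 is true → IN Λ
[9] lift (-3,-18): star map gives 1.249224; window check -0.1 ≤ 1.249224 < 1.1 is false → out

2, 3, 4, 8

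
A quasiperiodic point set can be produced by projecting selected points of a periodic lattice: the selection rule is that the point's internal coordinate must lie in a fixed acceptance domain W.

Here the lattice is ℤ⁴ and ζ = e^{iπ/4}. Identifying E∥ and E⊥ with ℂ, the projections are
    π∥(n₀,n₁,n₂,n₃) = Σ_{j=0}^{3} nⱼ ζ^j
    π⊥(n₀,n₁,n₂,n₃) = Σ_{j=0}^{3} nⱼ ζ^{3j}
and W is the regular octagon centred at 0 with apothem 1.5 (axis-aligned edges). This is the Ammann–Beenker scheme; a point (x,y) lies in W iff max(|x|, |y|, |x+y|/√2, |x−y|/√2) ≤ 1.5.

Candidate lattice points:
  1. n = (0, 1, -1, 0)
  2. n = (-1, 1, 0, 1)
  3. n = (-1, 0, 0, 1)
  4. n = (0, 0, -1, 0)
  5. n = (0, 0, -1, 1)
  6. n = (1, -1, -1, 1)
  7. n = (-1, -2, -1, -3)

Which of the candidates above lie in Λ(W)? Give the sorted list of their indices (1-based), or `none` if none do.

3, 4

With ζ = e^{iπ/4} the internal vectors are ζ^0,ζ^3,ζ^6,ζ^9.
#1 (0, 1, -1, 0): internal (-0.7071, 1.7071); octagon support 1.7071 vs apothem 1.5 → ∉ W
#2 (-1, 1, 0, 1): internal (-1.0000, 1.4142); octagon support 1.7071 vs apothem 1.5 → ∉ W
#3 (-1, 0, 0, 1): internal (-0.2929, 0.7071); octagon support 0.7071 vs apothem 1.5 → ∈ W
#4 (0, 0, -1, 0): internal (0.0000, 1.0000); octagon support 1.0000 vs apothem 1.5 → ∈ W
#5 (0, 0, -1, 1): internal (0.7071, 1.7071); octagon support 1.7071 vs apothem 1.5 → ∉ W
#6 (1, -1, -1, 1): internal (2.4142, 1.0000); octagon support 2.4142 vs apothem 1.5 → ∉ W
#7 (-1, -2, -1, -3): internal (-1.7071, -2.5355); octagon support 3.0000 vs apothem 1.5 → ∉ W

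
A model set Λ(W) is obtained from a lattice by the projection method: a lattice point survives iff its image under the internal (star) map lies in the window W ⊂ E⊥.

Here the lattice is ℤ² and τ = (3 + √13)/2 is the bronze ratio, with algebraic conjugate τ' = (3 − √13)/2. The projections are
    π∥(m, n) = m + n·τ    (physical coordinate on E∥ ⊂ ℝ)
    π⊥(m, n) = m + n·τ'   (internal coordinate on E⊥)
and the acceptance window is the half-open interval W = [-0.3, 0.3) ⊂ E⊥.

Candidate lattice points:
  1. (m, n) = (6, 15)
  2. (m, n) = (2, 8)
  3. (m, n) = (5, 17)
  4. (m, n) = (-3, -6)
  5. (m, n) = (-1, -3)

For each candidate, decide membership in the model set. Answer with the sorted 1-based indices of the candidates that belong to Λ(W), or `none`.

3, 5

τ' = (3−√13)/2 ≈ -0.3028.
[1] lift (6,15): star map gives 1.4584; window check -0.3 ≤ 1.4584 < 0.3 is false → out
[2] lift (2,8): star map gives -0.4222; window check -0.3 ≤ -0.4222 < 0.3 is false → out
[3] lift (5,17): star map gives -0.1472; window check -0.3 ≤ -0.1472 < 0.3 is true → IN Λ
[4] lift (-3,-6): star map gives -1.1833; window check -0.3 ≤ -1.1833 < 0.3 is false → out
[5] lift (-1,-3): star map gives -0.0917; window check -0.3 ≤ -0.0917 < 0.3 is true → IN Λ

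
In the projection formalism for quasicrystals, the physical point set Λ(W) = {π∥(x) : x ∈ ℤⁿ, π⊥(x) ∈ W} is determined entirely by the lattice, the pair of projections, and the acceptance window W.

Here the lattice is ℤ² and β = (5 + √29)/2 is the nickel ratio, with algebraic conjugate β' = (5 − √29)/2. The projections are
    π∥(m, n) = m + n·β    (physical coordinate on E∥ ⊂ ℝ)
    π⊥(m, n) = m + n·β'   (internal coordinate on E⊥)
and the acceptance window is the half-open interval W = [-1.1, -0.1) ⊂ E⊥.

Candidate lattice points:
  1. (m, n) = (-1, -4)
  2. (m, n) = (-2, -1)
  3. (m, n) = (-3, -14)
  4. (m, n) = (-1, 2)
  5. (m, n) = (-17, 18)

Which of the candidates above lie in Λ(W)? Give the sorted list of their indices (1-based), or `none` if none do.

Numerically β ≈ 5.19258 and β' = −1/β ≈ -0.19258.
[1] lift (-1,-4): star map gives -0.22967; window check -1.1 ≤ -0.22967 < -0.1 is true → IN Λ
[2] lift (-2,-1): star map gives -1.80742; window check -1.1 ≤ -1.80742 < -0.1 is false → out
[3] lift (-3,-14): star map gives -0.30385; window check -1.1 ≤ -0.30385 < -0.1 is true → IN Λ
[4] lift (-1,2): star map gives -1.38516; window check -1.1 ≤ -1.38516 < -0.1 is false → out
[5] lift (-17,18): star map gives -20.46648; window check -1.1 ≤ -20.46648 < -0.1 is false → out

1, 3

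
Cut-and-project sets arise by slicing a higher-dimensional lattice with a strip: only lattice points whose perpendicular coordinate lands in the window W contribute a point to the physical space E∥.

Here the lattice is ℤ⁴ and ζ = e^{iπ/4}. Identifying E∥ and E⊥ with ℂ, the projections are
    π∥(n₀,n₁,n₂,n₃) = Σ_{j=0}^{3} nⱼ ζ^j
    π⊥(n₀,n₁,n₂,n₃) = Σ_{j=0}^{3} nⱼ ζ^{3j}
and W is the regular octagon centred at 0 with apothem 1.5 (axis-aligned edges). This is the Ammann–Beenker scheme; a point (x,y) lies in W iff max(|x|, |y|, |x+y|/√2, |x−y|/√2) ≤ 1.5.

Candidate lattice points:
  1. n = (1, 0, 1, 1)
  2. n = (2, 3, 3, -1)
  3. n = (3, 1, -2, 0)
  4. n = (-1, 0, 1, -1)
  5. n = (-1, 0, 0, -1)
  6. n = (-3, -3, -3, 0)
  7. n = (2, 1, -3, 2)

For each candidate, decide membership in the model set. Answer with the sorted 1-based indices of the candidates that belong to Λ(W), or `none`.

π⊥(n) = n₀ + n₁ζ³ + n₂ζ⁶ + n₃ζ⁹ where ζ = e^{iπ/4}.
candidate 1: n = (1, 0, 1, 1) → π⊥ ≈ (+1.70711, -0.29289); max(|x|,|y|,|x±y|/√2) = 1.70711 > 1.5 ⇒ ∉ W
candidate 2: n = (2, 3, 3, -1) → π⊥ ≈ (-0.82843, -1.58579); max(|x|,|y|,|x±y|/√2) = 1.70711 > 1.5 ⇒ ∉ W
candidate 3: n = (3, 1, -2, 0) → π⊥ ≈ (+2.29289, +2.70711); max(|x|,|y|,|x±y|/√2) = 3.53553 > 1.5 ⇒ ∉ W
candidate 4: n = (-1, 0, 1, -1) → π⊥ ≈ (-1.70711, -1.70711); max(|x|,|y|,|x±y|/√2) = 2.41421 > 1.5 ⇒ ∉ W
candidate 5: n = (-1, 0, 0, -1) → π⊥ ≈ (-1.70711, -0.70711); max(|x|,|y|,|x±y|/√2) = 1.70711 > 1.5 ⇒ ∉ W
candidate 6: n = (-3, -3, -3, 0) → π⊥ ≈ (-0.87868, +0.87868); max(|x|,|y|,|x±y|/√2) = 1.24264 ≤ 1.5 ⇒ ∈ W
candidate 7: n = (2, 1, -3, 2) → π⊥ ≈ (+2.70711, +5.12132); max(|x|,|y|,|x±y|/√2) = 5.53553 > 1.5 ⇒ ∉ W

6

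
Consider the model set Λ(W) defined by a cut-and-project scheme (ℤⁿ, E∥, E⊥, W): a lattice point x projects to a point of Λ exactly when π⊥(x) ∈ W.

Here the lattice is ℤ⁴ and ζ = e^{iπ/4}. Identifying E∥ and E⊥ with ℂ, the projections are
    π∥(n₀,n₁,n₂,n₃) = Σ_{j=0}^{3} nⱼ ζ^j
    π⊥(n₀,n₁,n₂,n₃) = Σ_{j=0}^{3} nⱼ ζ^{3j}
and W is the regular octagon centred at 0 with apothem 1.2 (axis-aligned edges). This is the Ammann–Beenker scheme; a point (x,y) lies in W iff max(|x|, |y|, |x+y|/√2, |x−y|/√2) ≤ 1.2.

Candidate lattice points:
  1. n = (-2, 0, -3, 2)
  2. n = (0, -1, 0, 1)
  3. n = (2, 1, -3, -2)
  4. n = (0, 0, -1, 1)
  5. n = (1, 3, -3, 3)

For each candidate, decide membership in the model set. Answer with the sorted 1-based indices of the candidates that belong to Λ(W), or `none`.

Internal map: ζ^{3j} for j=0..3 gives (1,0), (−√2/2,√2/2), (0,−1), (√2/2,√2/2).
#1 (-2, 0, -3, 2): internal (-0.58579, 4.41421); octagon support 4.41421 vs apothem 1.2 → ∉ W
#2 (0, -1, 0, 1): internal (1.41421, 0.00000); octagon support 1.41421 vs apothem 1.2 → ∉ W
#3 (2, 1, -3, -2): internal (-0.12132, 2.29289); octagon support 2.29289 vs apothem 1.2 → ∉ W
#4 (0, 0, -1, 1): internal (0.70711, 1.70711); octagon support 1.70711 vs apothem 1.2 → ∉ W
#5 (1, 3, -3, 3): internal (1.00000, 7.24264); octagon support 7.24264 vs apothem 1.2 → ∉ W

none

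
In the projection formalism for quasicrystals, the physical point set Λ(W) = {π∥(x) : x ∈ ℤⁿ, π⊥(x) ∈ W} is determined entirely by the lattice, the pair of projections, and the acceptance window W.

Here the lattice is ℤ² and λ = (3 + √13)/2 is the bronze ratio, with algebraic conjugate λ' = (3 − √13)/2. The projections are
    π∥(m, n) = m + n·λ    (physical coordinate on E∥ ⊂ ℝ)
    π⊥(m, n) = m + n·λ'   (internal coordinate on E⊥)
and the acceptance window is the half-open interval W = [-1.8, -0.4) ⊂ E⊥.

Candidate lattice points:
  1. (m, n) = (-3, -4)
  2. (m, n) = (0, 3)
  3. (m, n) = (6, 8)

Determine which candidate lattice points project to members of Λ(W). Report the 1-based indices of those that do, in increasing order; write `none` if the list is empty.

1, 2

Compute λ' = (3−√13)/2 = -0.3028, so π⊥(m,n) = m -0.3028·n.
[1] lift (-3,-4): star map gives -1.7889; window check -1.8 ≤ -1.7889 < -0.4 is true → IN Λ
[2] lift (0,3): star map gives -0.9083; window check -1.8 ≤ -0.9083 < -0.4 is true → IN Λ
[3] lift (6,8): star map gives 3.5778; window check -1.8 ≤ 3.5778 < -0.4 is false → out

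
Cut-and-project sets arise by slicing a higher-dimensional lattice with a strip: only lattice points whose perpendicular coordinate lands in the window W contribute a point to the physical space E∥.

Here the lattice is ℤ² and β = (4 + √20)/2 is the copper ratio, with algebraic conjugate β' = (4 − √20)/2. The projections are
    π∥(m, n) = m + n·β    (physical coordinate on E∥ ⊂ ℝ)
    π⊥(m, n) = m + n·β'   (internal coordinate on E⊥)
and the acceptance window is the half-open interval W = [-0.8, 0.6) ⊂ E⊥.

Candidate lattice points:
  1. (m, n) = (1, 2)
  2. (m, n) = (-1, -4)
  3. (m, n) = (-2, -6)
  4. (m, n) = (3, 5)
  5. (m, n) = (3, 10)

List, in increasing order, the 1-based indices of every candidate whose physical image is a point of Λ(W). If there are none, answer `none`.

1, 2, 3

Compute β' = (4−√20)/2 = -0.236068, so π⊥(m,n) = m -0.236068·n.
#1 (1,2): internal coord 1 + (2)·β' = +0.527864; +0.527864 ∈ [-0.8, 0.6) → IN Λ
#2 (-1,-4): internal coord -1 + (-4)·β' = -0.055728; -0.055728 ∈ [-0.8, 0.6) → IN Λ
#3 (-2,-6): internal coord -2 + (-6)·β' = -0.583592; -0.583592 ∈ [-0.8, 0.6) → IN Λ
#4 (3,5): internal coord 3 + (5)·β' = +1.819660; +1.819660 ∉ [-0.8, 0.6) → out
#5 (3,10): internal coord 3 + (10)·β' = +0.639320; +0.639320 ∉ [-0.8, 0.6) → out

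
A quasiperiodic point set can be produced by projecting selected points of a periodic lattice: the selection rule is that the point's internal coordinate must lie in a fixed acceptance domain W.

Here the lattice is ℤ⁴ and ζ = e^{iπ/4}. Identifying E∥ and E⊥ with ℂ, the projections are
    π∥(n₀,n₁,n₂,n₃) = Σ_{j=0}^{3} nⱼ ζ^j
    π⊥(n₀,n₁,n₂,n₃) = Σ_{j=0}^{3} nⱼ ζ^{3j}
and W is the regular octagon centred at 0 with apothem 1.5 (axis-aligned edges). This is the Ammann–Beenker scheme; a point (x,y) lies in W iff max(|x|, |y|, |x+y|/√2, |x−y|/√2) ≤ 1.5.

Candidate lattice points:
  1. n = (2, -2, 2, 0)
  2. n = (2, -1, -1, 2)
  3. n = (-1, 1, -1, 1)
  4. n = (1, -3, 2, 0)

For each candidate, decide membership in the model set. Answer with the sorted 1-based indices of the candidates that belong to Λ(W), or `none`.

π⊥(n) = n₀ + n₁ζ³ + n₂ζ⁶ + n₃ζ⁹ where ζ = e^{iπ/4}.
candidate 1: n = (2, -2, 2, 0) → π⊥ ≈ (+3.41421, -3.41421); max(|x|,|y|,|x±y|/√2) = 4.82843 > 1.5 ⇒ ∉ W
candidate 2: n = (2, -1, -1, 2) → π⊥ ≈ (+4.12132, +1.70711); max(|x|,|y|,|x±y|/√2) = 4.12132 > 1.5 ⇒ ∉ W
candidate 3: n = (-1, 1, -1, 1) → π⊥ ≈ (-1.00000, +2.41421); max(|x|,|y|,|x±y|/√2) = 2.41421 > 1.5 ⇒ ∉ W
candidate 4: n = (1, -3, 2, 0) → π⊥ ≈ (+3.12132, -4.12132); max(|x|,|y|,|x±y|/√2) = 5.12132 > 1.5 ⇒ ∉ W

none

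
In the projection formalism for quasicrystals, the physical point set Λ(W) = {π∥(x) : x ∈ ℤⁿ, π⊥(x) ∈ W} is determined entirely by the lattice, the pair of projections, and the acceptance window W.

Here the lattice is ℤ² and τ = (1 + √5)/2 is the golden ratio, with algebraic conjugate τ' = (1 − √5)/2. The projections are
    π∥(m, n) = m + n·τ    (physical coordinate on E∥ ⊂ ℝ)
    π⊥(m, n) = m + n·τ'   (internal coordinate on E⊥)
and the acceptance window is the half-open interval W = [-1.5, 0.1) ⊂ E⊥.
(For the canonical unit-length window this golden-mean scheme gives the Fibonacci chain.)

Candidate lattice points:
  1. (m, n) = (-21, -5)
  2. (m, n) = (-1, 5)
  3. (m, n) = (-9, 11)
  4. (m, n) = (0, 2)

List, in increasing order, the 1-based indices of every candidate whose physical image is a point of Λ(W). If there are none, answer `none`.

4

τ' = (1−√5)/2 ≈ -0.618034.
#1 (-21,-5): internal coord -21 + (-5)·τ' = -17.909830; -17.909830 ∉ [-1.5, 0.1) → out
#2 (-1,5): internal coord -1 + (5)·τ' = -4.090170; -4.090170 ∉ [-1.5, 0.1) → out
#3 (-9,11): internal coord -9 + (11)·τ' = -15.798374; -15.798374 ∉ [-1.5, 0.1) → out
#4 (0,2): internal coord 0 + (2)·τ' = -1.236068; -1.236068 ∈ [-1.5, 0.1) → IN Λ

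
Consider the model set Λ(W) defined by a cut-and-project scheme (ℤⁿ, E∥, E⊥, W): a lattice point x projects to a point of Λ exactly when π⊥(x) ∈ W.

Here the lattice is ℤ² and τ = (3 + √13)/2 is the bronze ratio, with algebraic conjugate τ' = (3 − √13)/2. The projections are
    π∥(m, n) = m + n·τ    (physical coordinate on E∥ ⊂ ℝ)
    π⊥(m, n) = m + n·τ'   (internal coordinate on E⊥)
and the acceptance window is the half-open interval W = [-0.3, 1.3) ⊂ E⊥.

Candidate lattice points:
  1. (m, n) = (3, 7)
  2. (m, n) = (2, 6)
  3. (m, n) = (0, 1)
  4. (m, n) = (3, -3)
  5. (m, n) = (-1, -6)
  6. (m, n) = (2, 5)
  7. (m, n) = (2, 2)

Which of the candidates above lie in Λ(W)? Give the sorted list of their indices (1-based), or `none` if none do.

τ' = (3−√13)/2 ≈ -0.30278.
candidate 1: (m,n)=(3,7) → π∥ = 3+7·τ ≈ 26.11943, π⊥ = 3+7·τ' ≈ 0.88057 ∈ [-0.3, 1.3) ⇒ IN Λ
candidate 2: (m,n)=(2,6) → π∥ = 2+6·τ ≈ 21.81665, π⊥ = 2+6·τ' ≈ 0.18335 ∈ [-0.3, 1.3) ⇒ IN Λ
candidate 3: (m,n)=(0,1) → π∥ = 0+1·τ ≈ 3.30278, π⊥ = 0+1·τ' ≈ -0.30278 ∉ [-0.3, 1.3) ⇒ out
candidate 4: (m,n)=(3,-3) → π∥ = 3-3·τ ≈ -6.90833, π⊥ = 3-3·τ' ≈ 3.90833 ∉ [-0.3, 1.3) ⇒ out
candidate 5: (m,n)=(-1,-6) → π∥ = -1-6·τ ≈ -20.81665, π⊥ = -1-6·τ' ≈ 0.81665 ∈ [-0.3, 1.3) ⇒ IN Λ
candidate 6: (m,n)=(2,5) → π∥ = 2+5·τ ≈ 18.51388, π⊥ = 2+5·τ' ≈ 0.48612 ∈ [-0.3, 1.3) ⇒ IN Λ
candidate 7: (m,n)=(2,2) → π∥ = 2+2·τ ≈ 8.60555, π⊥ = 2+2·τ' ≈ 1.39445 ∉ [-0.3, 1.3) ⇒ out

1, 2, 5, 6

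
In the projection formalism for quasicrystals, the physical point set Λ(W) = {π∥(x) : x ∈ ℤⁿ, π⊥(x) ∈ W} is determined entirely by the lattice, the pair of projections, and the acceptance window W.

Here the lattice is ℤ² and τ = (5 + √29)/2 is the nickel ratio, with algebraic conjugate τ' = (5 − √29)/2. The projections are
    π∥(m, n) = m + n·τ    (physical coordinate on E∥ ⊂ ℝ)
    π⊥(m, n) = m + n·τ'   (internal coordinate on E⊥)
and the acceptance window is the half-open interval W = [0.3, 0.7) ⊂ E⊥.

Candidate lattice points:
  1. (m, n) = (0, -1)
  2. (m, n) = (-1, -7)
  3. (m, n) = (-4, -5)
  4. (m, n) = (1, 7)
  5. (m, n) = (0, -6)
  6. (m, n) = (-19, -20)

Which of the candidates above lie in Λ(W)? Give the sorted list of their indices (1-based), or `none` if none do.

2

τ' = (5−√29)/2 ≈ -0.19258.
[1] lift (0,-1): star map gives 0.19258; window check 0.3 ≤ 0.19258 < 0.7 is false → out
[2] lift (-1,-7): star map gives 0.34808; window check 0.3 ≤ 0.34808 < 0.7 is true → IN Λ
[3] lift (-4,-5): star map gives -3.03709; window check 0.3 ≤ -3.03709 < 0.7 is false → out
[4] lift (1,7): star map gives -0.34808; window check 0.3 ≤ -0.34808 < 0.7 is false → out
[5] lift (0,-6): star map gives 1.15549; window check 0.3 ≤ 1.15549 < 0.7 is false → out
[6] lift (-19,-20): star map gives -15.14835; window check 0.3 ≤ -15.14835 < 0.7 is false → out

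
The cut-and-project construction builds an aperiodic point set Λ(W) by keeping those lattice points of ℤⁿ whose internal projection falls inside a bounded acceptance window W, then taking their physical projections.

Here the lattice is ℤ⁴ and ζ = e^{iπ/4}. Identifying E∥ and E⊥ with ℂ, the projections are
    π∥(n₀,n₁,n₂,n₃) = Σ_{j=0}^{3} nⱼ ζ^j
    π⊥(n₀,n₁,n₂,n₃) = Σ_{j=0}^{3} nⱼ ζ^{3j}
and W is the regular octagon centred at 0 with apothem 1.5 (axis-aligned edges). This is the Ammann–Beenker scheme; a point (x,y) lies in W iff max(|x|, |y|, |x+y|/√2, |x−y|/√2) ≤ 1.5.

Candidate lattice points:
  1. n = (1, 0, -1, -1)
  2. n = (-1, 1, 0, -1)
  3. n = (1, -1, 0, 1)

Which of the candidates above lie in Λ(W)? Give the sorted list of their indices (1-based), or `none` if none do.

1

Internal map: ζ^{3j} for j=0..3 gives (1,0), (−√2/2,√2/2), (0,−1), (√2/2,√2/2).
candidate 1: n = (1, 0, -1, -1) → π⊥ ≈ (+0.292893, +0.292893); max(|x|,|y|,|x±y|/√2) = 0.414214 ≤ 1.5 ⇒ ∈ W
candidate 2: n = (-1, 1, 0, -1) → π⊥ ≈ (-2.414214, +0.000000); max(|x|,|y|,|x±y|/√2) = 2.414214 > 1.5 ⇒ ∉ W
candidate 3: n = (1, -1, 0, 1) → π⊥ ≈ (+2.414214, +0.000000); max(|x|,|y|,|x±y|/√2) = 2.414214 > 1.5 ⇒ ∉ W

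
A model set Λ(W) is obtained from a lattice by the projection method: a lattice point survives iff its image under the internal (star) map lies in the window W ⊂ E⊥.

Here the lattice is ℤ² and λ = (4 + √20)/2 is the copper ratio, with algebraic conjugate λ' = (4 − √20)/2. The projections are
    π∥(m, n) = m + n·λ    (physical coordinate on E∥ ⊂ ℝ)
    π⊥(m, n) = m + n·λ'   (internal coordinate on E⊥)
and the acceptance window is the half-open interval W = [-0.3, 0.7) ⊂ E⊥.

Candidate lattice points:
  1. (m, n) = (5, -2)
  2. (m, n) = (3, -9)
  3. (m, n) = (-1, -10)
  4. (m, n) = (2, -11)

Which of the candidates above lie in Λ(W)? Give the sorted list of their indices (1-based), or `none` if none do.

none

λ' = (4−√20)/2 ≈ -0.2361.
#1 (5,-2): internal coord 5 + (-2)·λ' = +5.4721; +5.4721 ∉ [-0.3, 0.7) → out
#2 (3,-9): internal coord 3 + (-9)·λ' = +5.1246; +5.1246 ∉ [-0.3, 0.7) → out
#3 (-1,-10): internal coord -1 + (-10)·λ' = +1.3607; +1.3607 ∉ [-0.3, 0.7) → out
#4 (2,-11): internal coord 2 + (-11)·λ' = +4.5967; +4.5967 ∉ [-0.3, 0.7) → out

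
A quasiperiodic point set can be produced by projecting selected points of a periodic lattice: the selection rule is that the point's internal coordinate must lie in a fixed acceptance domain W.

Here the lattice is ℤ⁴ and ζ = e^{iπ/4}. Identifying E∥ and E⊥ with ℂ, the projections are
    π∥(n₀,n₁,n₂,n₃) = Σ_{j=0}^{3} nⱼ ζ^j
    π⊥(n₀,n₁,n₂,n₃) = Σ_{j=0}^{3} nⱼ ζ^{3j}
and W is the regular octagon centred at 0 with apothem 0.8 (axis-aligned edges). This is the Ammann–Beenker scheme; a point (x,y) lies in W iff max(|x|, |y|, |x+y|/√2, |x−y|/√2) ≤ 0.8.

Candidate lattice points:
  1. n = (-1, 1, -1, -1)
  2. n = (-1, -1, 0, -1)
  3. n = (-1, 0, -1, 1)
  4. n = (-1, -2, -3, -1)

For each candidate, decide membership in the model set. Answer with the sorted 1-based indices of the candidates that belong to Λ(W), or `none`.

Internal map: ζ^{3j} for j=0..3 gives (1,0), (−√2/2,√2/2), (0,−1), (√2/2,√2/2).
#1 (-1, 1, -1, -1): internal (-2.4142, 1.0000); octagon support 2.4142 vs apothem 0.8 → ∉ W
#2 (-1, -1, 0, -1): internal (-1.0000, -1.4142); octagon support 1.7071 vs apothem 0.8 → ∉ W
#3 (-1, 0, -1, 1): internal (-0.2929, 1.7071); octagon support 1.7071 vs apothem 0.8 → ∉ W
#4 (-1, -2, -3, -1): internal (-0.2929, 0.8787); octagon support 0.8787 vs apothem 0.8 → ∉ W

none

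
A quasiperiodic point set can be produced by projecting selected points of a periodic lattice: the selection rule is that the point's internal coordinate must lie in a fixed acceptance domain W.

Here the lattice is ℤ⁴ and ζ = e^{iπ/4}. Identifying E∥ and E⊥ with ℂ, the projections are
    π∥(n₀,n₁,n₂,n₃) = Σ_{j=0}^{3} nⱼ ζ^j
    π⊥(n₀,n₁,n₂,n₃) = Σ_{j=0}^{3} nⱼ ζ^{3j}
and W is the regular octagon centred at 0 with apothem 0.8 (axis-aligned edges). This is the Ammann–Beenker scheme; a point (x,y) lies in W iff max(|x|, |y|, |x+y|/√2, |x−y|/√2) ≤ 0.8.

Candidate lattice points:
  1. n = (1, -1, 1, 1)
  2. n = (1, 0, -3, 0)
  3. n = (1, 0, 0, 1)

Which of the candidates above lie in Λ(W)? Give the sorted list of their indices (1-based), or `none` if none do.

Internal map: ζ^{3j} for j=0..3 gives (1,0), (−√2/2,√2/2), (0,−1), (√2/2,√2/2).
#1 (1, -1, 1, 1): internal (2.414214, -1.000000); octagon support 2.414214 vs apothem 0.8 → ∉ W
#2 (1, 0, -3, 0): internal (1.000000, 3.000000); octagon support 3.000000 vs apothem 0.8 → ∉ W
#3 (1, 0, 0, 1): internal (1.707107, 0.707107); octagon support 1.707107 vs apothem 0.8 → ∉ W

none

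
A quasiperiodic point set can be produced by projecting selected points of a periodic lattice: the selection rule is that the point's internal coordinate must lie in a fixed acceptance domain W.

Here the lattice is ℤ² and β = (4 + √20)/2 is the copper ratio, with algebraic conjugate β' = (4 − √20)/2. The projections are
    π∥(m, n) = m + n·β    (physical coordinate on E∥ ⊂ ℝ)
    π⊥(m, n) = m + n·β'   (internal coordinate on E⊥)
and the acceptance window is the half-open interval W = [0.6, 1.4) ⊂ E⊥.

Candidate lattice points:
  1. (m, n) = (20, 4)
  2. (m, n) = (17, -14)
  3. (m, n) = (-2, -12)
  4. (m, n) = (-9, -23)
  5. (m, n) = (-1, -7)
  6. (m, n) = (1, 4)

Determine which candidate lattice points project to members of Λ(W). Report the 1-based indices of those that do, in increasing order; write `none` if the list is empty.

β' = (4−√20)/2 ≈ -0.2361.
[1] lift (20,4): star map gives 19.0557; window check 0.6 ≤ 19.0557 < 1.4 is false → out
[2] lift (17,-14): star map gives 20.3050; window check 0.6 ≤ 20.3050 < 1.4 is false → out
[3] lift (-2,-12): star map gives 0.8328; window check 0.6 ≤ 0.8328 < 1.4 is true → IN Λ
[4] lift (-9,-23): star map gives -3.5704; window check 0.6 ≤ -3.5704 < 1.4 is false → out
[5] lift (-1,-7): star map gives 0.6525; window check 0.6 ≤ 0.6525 < 1.4 is true → IN Λ
[6] lift (1,4): star map gives 0.0557; window check 0.6 ≤ 0.0557 < 1.4 is false → out

3, 5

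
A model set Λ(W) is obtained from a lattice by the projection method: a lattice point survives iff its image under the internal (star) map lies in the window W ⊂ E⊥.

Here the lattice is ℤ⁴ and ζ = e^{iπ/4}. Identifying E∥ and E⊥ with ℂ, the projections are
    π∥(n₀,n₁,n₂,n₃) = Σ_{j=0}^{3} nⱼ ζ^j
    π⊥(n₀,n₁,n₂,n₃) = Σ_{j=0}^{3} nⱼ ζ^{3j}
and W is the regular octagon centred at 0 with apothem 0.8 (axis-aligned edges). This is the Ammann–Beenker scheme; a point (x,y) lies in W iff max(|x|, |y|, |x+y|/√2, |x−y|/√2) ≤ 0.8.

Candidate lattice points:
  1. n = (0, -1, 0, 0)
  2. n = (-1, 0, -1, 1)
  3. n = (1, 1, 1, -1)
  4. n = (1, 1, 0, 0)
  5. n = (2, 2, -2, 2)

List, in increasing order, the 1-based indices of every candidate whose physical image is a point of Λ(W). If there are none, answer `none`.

With ζ = e^{iπ/4} the internal vectors are ζ^0,ζ^3,ζ^6,ζ^9.
#1 (0, -1, 0, 0): internal (0.70711, -0.70711); octagon support 1.00000 vs apothem 0.8 → ∉ W
#2 (-1, 0, -1, 1): internal (-0.29289, 1.70711); octagon support 1.70711 vs apothem 0.8 → ∉ W
#3 (1, 1, 1, -1): internal (-0.41421, -1.00000); octagon support 1.00000 vs apothem 0.8 → ∉ W
#4 (1, 1, 0, 0): internal (0.29289, 0.70711); octagon support 0.70711 vs apothem 0.8 → ∈ W
#5 (2, 2, -2, 2): internal (2.00000, 4.82843); octagon support 4.82843 vs apothem 0.8 → ∉ W

4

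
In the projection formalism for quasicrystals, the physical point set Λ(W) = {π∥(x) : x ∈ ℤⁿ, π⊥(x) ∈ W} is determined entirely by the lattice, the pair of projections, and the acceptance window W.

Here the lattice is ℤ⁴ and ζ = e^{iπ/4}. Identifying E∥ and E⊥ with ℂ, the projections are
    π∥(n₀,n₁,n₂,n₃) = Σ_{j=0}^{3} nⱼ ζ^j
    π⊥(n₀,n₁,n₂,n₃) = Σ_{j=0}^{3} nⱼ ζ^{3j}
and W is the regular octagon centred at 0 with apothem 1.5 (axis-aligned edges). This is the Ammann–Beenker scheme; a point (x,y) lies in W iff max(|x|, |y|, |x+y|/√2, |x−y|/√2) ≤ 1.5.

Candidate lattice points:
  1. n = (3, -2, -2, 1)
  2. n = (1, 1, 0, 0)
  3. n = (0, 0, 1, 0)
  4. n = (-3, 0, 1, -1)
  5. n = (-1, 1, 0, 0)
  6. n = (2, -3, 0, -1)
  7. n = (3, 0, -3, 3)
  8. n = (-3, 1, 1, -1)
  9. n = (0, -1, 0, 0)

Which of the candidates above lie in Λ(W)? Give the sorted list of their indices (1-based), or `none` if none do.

2, 3, 9

With ζ = e^{iπ/4} the internal vectors are ζ^0,ζ^3,ζ^6,ζ^9.
candidate 1: n = (3, -2, -2, 1) → π⊥ ≈ (+5.121320, +1.292893); max(|x|,|y|,|x±y|/√2) = 5.121320 > 1.5 ⇒ ∉ W
candidate 2: n = (1, 1, 0, 0) → π⊥ ≈ (+0.292893, +0.707107); max(|x|,|y|,|x±y|/√2) = 0.707107 ≤ 1.5 ⇒ ∈ W
candidate 3: n = (0, 0, 1, 0) → π⊥ ≈ (+0.000000, -1.000000); max(|x|,|y|,|x±y|/√2) = 1.000000 ≤ 1.5 ⇒ ∈ W
candidate 4: n = (-3, 0, 1, -1) → π⊥ ≈ (-3.707107, -1.707107); max(|x|,|y|,|x±y|/√2) = 3.828427 > 1.5 ⇒ ∉ W
candidate 5: n = (-1, 1, 0, 0) → π⊥ ≈ (-1.707107, +0.707107); max(|x|,|y|,|x±y|/√2) = 1.707107 > 1.5 ⇒ ∉ W
candidate 6: n = (2, -3, 0, -1) → π⊥ ≈ (+3.414214, -2.828427); max(|x|,|y|,|x±y|/√2) = 4.414214 > 1.5 ⇒ ∉ W
candidate 7: n = (3, 0, -3, 3) → π⊥ ≈ (+5.121320, +5.121320); max(|x|,|y|,|x±y|/√2) = 7.242641 > 1.5 ⇒ ∉ W
candidate 8: n = (-3, 1, 1, -1) → π⊥ ≈ (-4.414214, -1.000000); max(|x|,|y|,|x±y|/√2) = 4.414214 > 1.5 ⇒ ∉ W
candidate 9: n = (0, -1, 0, 0) → π⊥ ≈ (+0.707107, -0.707107); max(|x|,|y|,|x±y|/√2) = 1.000000 ≤ 1.5 ⇒ ∈ W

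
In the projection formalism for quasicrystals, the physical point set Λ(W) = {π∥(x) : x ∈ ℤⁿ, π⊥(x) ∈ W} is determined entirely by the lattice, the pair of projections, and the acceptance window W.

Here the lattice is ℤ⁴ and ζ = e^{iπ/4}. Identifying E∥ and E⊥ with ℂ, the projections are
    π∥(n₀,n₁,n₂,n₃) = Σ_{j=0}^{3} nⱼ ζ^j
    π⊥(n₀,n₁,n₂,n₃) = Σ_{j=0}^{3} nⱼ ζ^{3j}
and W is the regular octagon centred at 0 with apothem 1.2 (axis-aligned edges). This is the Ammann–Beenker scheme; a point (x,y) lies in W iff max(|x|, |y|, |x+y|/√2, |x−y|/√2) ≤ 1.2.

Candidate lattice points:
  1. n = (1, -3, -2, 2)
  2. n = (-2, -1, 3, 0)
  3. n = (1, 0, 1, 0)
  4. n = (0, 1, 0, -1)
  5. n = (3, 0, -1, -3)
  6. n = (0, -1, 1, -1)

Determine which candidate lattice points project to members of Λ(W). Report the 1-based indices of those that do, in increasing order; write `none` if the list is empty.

none

With ζ = e^{iπ/4} the internal vectors are ζ^0,ζ^3,ζ^6,ζ^9.
candidate 1: n = (1, -3, -2, 2) → π⊥ ≈ (+4.53553, +1.29289); max(|x|,|y|,|x±y|/√2) = 4.53553 > 1.2 ⇒ ∉ W
candidate 2: n = (-2, -1, 3, 0) → π⊥ ≈ (-1.29289, -3.70711); max(|x|,|y|,|x±y|/√2) = 3.70711 > 1.2 ⇒ ∉ W
candidate 3: n = (1, 0, 1, 0) → π⊥ ≈ (+1.00000, -1.00000); max(|x|,|y|,|x±y|/√2) = 1.41421 > 1.2 ⇒ ∉ W
candidate 4: n = (0, 1, 0, -1) → π⊥ ≈ (-1.41421, +0.00000); max(|x|,|y|,|x±y|/√2) = 1.41421 > 1.2 ⇒ ∉ W
candidate 5: n = (3, 0, -1, -3) → π⊥ ≈ (+0.87868, -1.12132); max(|x|,|y|,|x±y|/√2) = 1.41421 > 1.2 ⇒ ∉ W
candidate 6: n = (0, -1, 1, -1) → π⊥ ≈ (+0.00000, -2.41421); max(|x|,|y|,|x±y|/√2) = 2.41421 > 1.2 ⇒ ∉ W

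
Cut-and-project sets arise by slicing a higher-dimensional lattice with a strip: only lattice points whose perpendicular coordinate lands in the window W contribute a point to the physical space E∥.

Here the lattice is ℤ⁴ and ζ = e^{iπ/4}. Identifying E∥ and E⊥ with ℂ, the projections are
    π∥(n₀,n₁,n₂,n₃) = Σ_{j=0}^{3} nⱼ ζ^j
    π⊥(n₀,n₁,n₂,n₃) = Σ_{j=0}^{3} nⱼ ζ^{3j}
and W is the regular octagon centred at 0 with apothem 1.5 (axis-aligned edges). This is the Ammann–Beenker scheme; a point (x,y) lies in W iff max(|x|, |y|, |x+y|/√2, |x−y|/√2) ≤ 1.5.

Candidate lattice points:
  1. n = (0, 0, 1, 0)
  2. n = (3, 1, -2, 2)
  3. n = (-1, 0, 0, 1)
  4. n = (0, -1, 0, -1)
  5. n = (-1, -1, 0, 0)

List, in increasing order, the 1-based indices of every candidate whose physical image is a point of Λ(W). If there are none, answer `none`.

1, 3, 4, 5

Internal map: ζ^{3j} for j=0..3 gives (1,0), (−√2/2,√2/2), (0,−1), (√2/2,√2/2).
#1 (0, 0, 1, 0): internal (0.00000, -1.00000); octagon support 1.00000 vs apothem 1.5 → ∈ W
#2 (3, 1, -2, 2): internal (3.70711, 4.12132); octagon support 5.53553 vs apothem 1.5 → ∉ W
#3 (-1, 0, 0, 1): internal (-0.29289, 0.70711); octagon support 0.70711 vs apothem 1.5 → ∈ W
#4 (0, -1, 0, -1): internal (0.00000, -1.41421); octagon support 1.41421 vs apothem 1.5 → ∈ W
#5 (-1, -1, 0, 0): internal (-0.29289, -0.70711); octagon support 0.70711 vs apothem 1.5 → ∈ W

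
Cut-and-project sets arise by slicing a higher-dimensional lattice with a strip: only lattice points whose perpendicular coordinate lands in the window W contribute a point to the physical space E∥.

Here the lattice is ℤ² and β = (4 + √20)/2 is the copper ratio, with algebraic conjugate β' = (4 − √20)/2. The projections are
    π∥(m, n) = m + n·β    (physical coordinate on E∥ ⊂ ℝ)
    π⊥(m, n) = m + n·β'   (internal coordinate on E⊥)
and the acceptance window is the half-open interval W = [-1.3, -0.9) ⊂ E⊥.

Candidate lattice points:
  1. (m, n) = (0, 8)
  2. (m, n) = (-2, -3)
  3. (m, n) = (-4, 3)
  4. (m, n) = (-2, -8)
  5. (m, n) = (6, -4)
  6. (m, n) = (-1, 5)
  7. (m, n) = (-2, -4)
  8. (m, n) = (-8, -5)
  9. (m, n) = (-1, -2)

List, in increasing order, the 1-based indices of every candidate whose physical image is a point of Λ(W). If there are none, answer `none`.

Numerically β ≈ 4.23607 and β' = −1/β ≈ -0.23607.
candidate 1: (m,n)=(0,8) → π∥ = 0+8·β ≈ 33.88854, π⊥ = 0+8·β' ≈ -1.88854 ∉ [-1.3, -0.9) ⇒ out
candidate 2: (m,n)=(-2,-3) → π∥ = -2-3·β ≈ -14.70820, π⊥ = -2-3·β' ≈ -1.29180 ∈ [-1.3, -0.9) ⇒ IN Λ
candidate 3: (m,n)=(-4,3) → π∥ = -4+3·β ≈ 8.70820, π⊥ = -4+3·β' ≈ -4.70820 ∉ [-1.3, -0.9) ⇒ out
candidate 4: (m,n)=(-2,-8) → π∥ = -2-8·β ≈ -35.88854, π⊥ = -2-8·β' ≈ -0.11146 ∉ [-1.3, -0.9) ⇒ out
candidate 5: (m,n)=(6,-4) → π∥ = 6-4·β ≈ -10.94427, π⊥ = 6-4·β' ≈ 6.94427 ∉ [-1.3, -0.9) ⇒ out
candidate 6: (m,n)=(-1,5) → π∥ = -1+5·β ≈ 20.18034, π⊥ = -1+5·β' ≈ -2.18034 ∉ [-1.3, -0.9) ⇒ out
candidate 7: (m,n)=(-2,-4) → π∥ = -2-4·β ≈ -18.94427, π⊥ = -2-4·β' ≈ -1.05573 ∈ [-1.3, -0.9) ⇒ IN Λ
candidate 8: (m,n)=(-8,-5) → π∥ = -8-5·β ≈ -29.18034, π⊥ = -8-5·β' ≈ -6.81966 ∉ [-1.3, -0.9) ⇒ out
candidate 9: (m,n)=(-1,-2) → π∥ = -1-2·β ≈ -9.47214, π⊥ = -1-2·β' ≈ -0.52786 ∉ [-1.3, -0.9) ⇒ out

2, 7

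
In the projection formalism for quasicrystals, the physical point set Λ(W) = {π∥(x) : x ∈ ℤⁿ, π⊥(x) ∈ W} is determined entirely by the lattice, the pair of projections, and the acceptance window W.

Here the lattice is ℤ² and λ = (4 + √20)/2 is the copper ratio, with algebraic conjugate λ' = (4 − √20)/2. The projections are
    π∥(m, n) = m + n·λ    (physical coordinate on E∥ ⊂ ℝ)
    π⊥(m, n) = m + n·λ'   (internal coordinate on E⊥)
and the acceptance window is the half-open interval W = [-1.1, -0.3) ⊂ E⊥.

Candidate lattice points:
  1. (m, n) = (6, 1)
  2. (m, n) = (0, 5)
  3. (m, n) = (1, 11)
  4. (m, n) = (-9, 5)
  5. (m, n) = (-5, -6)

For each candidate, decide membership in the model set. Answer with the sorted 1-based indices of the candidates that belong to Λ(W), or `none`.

Numerically λ ≈ 4.236068 and λ' = −1/λ ≈ -0.236068.
candidate 1: (m,n)=(6,1) → π∥ = 6+1·λ ≈ 10.236068, π⊥ = 6+1·λ' ≈ 5.763932 ∉ [-1.1, -0.3) ⇒ out
candidate 2: (m,n)=(0,5) → π∥ = 0+5·λ ≈ 21.180340, π⊥ = 0+5·λ' ≈ -1.180340 ∉ [-1.1, -0.3) ⇒ out
candidate 3: (m,n)=(1,11) → π∥ = 1+11·λ ≈ 47.596748, π⊥ = 1+11·λ' ≈ -1.596748 ∉ [-1.1, -0.3) ⇒ out
candidate 4: (m,n)=(-9,5) → π∥ = -9+5·λ ≈ 12.180340, π⊥ = -9+5·λ' ≈ -10.180340 ∉ [-1.1, -0.3) ⇒ out
candidate 5: (m,n)=(-5,-6) → π∥ = -5-6·λ ≈ -30.416408, π⊥ = -5-6·λ' ≈ -3.583592 ∉ [-1.1, -0.3) ⇒ out

none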